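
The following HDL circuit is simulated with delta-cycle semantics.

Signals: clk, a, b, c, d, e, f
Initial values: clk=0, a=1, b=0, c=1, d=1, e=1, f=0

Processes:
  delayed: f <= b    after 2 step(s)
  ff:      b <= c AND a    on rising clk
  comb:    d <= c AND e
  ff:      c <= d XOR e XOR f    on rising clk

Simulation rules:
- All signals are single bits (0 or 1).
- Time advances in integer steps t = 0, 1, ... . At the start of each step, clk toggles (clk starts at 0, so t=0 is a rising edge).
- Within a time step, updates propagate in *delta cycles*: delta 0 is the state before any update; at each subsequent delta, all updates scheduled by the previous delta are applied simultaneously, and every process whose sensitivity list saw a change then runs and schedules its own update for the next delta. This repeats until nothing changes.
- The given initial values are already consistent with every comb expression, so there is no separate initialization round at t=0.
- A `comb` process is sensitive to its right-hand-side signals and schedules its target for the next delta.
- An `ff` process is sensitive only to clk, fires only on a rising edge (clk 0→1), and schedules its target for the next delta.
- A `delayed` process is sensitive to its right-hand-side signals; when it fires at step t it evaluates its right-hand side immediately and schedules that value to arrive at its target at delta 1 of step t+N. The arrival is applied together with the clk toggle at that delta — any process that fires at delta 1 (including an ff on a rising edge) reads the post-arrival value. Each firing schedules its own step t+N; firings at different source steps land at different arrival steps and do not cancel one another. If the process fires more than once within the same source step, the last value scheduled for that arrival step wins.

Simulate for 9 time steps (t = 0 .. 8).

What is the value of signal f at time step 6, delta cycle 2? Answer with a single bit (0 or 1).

0

[bits: c,clk,e,f,a,b,d]
t=0: Δ0=1010101 Δ1=1110101 Δ2=0110111 Δ3=0110110 | 3Δ
t=1: Δ0=0110110 Δ1=0010110 | 1Δ
t=2: Δ0=0010110 Δ1=0111110 Δ2=0111100 | 2Δ
t=3: Δ0=0111100 Δ1=0011100 | 1Δ
t=4: Δ0=0011100 Δ1=0110100 Δ2=1110100 Δ3=1110101 | 3Δ
t=5: Δ0=1110101 Δ1=1010101 | 1Δ
t=6: Δ0=1010101 Δ1=1110101 Δ2=0110111 Δ3=0110110 | 3Δ
t=7: Δ0=0110110 Δ1=0010110 | 1Δ
t=8: Δ0=0010110 Δ1=0111110 Δ2=0111100 | 2Δ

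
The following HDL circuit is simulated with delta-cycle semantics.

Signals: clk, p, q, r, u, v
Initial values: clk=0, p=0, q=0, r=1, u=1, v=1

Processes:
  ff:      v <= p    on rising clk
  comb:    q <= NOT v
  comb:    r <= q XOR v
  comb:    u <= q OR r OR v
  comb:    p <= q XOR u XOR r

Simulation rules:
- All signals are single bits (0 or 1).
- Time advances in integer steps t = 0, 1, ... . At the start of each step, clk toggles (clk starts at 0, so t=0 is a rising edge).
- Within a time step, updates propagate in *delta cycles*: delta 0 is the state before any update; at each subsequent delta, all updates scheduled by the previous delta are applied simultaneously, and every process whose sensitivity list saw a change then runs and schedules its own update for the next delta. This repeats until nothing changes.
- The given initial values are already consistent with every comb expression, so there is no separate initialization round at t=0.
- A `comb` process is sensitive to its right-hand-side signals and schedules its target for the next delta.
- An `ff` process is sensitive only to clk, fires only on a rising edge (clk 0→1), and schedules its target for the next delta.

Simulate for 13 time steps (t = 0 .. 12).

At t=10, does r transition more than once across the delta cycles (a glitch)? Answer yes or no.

yes

t0.Δ0 clk=0 q=0 p=0 v=1 u=1 r=1
t0.Δ1 clk=1 q=0 p=0 v=1 u=1 r=1
t0.Δ2 clk=1 q=0 p=0 v=0 u=1 r=1
t0.Δ3 clk=1 q=1 p=0 v=0 u=1 r=0
t0.Δ4 clk=1 q=1 p=0 v=0 u=1 r=1
t0.Δ5 clk=1 q=1 p=1 v=0 u=1 r=1
t1.Δ0 clk=1 q=1 p=1 v=0 u=1 r=1
t1.Δ1 clk=0 q=1 p=1 v=0 u=1 r=1
t2.Δ0 clk=0 q=1 p=1 v=0 u=1 r=1
t2.Δ1 clk=1 q=1 p=1 v=0 u=1 r=1
t2.Δ2 clk=1 q=1 p=1 v=1 u=1 r=1
t2.Δ3 clk=1 q=0 p=1 v=1 u=1 r=0
t2.Δ4 clk=1 q=0 p=1 v=1 u=1 r=1
t2.Δ5 clk=1 q=0 p=0 v=1 u=1 r=1
t3.Δ0 clk=1 q=0 p=0 v=1 u=1 r=1
t3.Δ1 clk=0 q=0 p=0 v=1 u=1 r=1
t4.Δ0 clk=0 q=0 p=0 v=1 u=1 r=1
t4.Δ1 clk=1 q=0 p=0 v=1 u=1 r=1
t4.Δ2 clk=1 q=0 p=0 v=0 u=1 r=1
t4.Δ3 clk=1 q=1 p=0 v=0 u=1 r=0
t4.Δ4 clk=1 q=1 p=0 v=0 u=1 r=1
t4.Δ5 clk=1 q=1 p=1 v=0 u=1 r=1
t5.Δ0 clk=1 q=1 p=1 v=0 u=1 r=1
t5.Δ1 clk=0 q=1 p=1 v=0 u=1 r=1
t6.Δ0 clk=0 q=1 p=1 v=0 u=1 r=1
t6.Δ1 clk=1 q=1 p=1 v=0 u=1 r=1
t6.Δ2 clk=1 q=1 p=1 v=1 u=1 r=1
t6.Δ3 clk=1 q=0 p=1 v=1 u=1 r=0
t6.Δ4 clk=1 q=0 p=1 v=1 u=1 r=1
t6.Δ5 clk=1 q=0 p=0 v=1 u=1 r=1
t7.Δ0 clk=1 q=0 p=0 v=1 u=1 r=1
t7.Δ1 clk=0 q=0 p=0 v=1 u=1 r=1
t8.Δ0 clk=0 q=0 p=0 v=1 u=1 r=1
t8.Δ1 clk=1 q=0 p=0 v=1 u=1 r=1
t8.Δ2 clk=1 q=0 p=0 v=0 u=1 r=1
t8.Δ3 clk=1 q=1 p=0 v=0 u=1 r=0
t8.Δ4 clk=1 q=1 p=0 v=0 u=1 r=1
t8.Δ5 clk=1 q=1 p=1 v=0 u=1 r=1
t9.Δ0 clk=1 q=1 p=1 v=0 u=1 r=1
t9.Δ1 clk=0 q=1 p=1 v=0 u=1 r=1
t10.Δ0 clk=0 q=1 p=1 v=0 u=1 r=1
t10.Δ1 clk=1 q=1 p=1 v=0 u=1 r=1
t10.Δ2 clk=1 q=1 p=1 v=1 u=1 r=1
t10.Δ3 clk=1 q=0 p=1 v=1 u=1 r=0
t10.Δ4 clk=1 q=0 p=1 v=1 u=1 r=1
t10.Δ5 clk=1 q=0 p=0 v=1 u=1 r=1
t11.Δ0 clk=1 q=0 p=0 v=1 u=1 r=1
t11.Δ1 clk=0 q=0 p=0 v=1 u=1 r=1
t12.Δ0 clk=0 q=0 p=0 v=1 u=1 r=1
t12.Δ1 clk=1 q=0 p=0 v=1 u=1 r=1
t12.Δ2 clk=1 q=0 p=0 v=0 u=1 r=1
t12.Δ3 clk=1 q=1 p=0 v=0 u=1 r=0
t12.Δ4 clk=1 q=1 p=0 v=0 u=1 r=1
t12.Δ5 clk=1 q=1 p=1 v=0 u=1 r=1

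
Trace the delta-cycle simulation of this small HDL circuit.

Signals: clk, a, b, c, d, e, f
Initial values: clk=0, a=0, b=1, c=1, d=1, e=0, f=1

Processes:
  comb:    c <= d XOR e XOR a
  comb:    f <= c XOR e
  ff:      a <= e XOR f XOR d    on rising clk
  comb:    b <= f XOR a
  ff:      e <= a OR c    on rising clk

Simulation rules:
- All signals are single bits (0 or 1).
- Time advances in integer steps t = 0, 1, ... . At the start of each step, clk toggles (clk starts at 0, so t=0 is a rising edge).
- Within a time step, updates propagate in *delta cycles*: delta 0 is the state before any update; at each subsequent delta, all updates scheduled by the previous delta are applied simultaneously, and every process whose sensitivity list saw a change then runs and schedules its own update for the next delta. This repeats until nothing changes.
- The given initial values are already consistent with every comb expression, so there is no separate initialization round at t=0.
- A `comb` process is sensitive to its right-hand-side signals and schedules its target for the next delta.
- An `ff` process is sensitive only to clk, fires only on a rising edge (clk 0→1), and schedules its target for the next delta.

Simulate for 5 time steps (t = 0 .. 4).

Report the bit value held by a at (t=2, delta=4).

[bits: b,a,c,f,e,clk,d]
t=0: Δ0=1011001 Δ1=1011011 Δ2=1011111 Δ3=1000111 Δ4=0001111 Δ5=1001111 | 5Δ
t=1: Δ0=1001111 Δ1=1001101 | 1Δ
t=2: Δ0=1001101 Δ1=1001111 Δ2=1101011 Δ3=0100011 Δ4=1100011 | 4Δ
t=3: Δ0=1100011 Δ1=1100001 | 1Δ
t=4: Δ0=1100001 Δ1=1100011 Δ2=1100111 Δ3=1111111 Δ4=0110111 Δ5=1110111 | 5Δ

1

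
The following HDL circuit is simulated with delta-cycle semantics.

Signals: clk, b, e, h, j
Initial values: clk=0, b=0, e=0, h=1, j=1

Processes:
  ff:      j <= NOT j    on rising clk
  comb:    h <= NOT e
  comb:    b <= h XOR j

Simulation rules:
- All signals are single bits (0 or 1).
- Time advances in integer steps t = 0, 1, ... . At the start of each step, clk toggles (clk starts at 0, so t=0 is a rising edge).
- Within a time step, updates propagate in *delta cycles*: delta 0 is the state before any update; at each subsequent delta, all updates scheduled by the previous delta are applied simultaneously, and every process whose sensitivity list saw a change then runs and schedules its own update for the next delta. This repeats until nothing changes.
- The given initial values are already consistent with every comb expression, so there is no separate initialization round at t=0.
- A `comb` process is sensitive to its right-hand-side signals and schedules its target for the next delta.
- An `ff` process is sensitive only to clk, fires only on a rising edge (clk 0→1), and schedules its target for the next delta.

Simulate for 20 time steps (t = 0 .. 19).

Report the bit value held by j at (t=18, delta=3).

t0.Δ0 b=0 e=0 j=1 clk=0 h=1
t0.Δ1 b=0 e=0 j=1 clk=1 h=1
t0.Δ2 b=0 e=0 j=0 clk=1 h=1
t0.Δ3 b=1 e=0 j=0 clk=1 h=1
t1.Δ0 b=1 e=0 j=0 clk=1 h=1
t1.Δ1 b=1 e=0 j=0 clk=0 h=1
t2.Δ0 b=1 e=0 j=0 clk=0 h=1
t2.Δ1 b=1 e=0 j=0 clk=1 h=1
t2.Δ2 b=1 e=0 j=1 clk=1 h=1
t2.Δ3 b=0 e=0 j=1 clk=1 h=1
t3.Δ0 b=0 e=0 j=1 clk=1 h=1
t3.Δ1 b=0 e=0 j=1 clk=0 h=1
t4.Δ0 b=0 e=0 j=1 clk=0 h=1
t4.Δ1 b=0 e=0 j=1 clk=1 h=1
t4.Δ2 b=0 e=0 j=0 clk=1 h=1
t4.Δ3 b=1 e=0 j=0 clk=1 h=1
t5.Δ0 b=1 e=0 j=0 clk=1 h=1
t5.Δ1 b=1 e=0 j=0 clk=0 h=1
t6.Δ0 b=1 e=0 j=0 clk=0 h=1
t6.Δ1 b=1 e=0 j=0 clk=1 h=1
t6.Δ2 b=1 e=0 j=1 clk=1 h=1
t6.Δ3 b=0 e=0 j=1 clk=1 h=1
t7.Δ0 b=0 e=0 j=1 clk=1 h=1
t7.Δ1 b=0 e=0 j=1 clk=0 h=1
t8.Δ0 b=0 e=0 j=1 clk=0 h=1
t8.Δ1 b=0 e=0 j=1 clk=1 h=1
t8.Δ2 b=0 e=0 j=0 clk=1 h=1
t8.Δ3 b=1 e=0 j=0 clk=1 h=1
t9.Δ0 b=1 e=0 j=0 clk=1 h=1
t9.Δ1 b=1 e=0 j=0 clk=0 h=1
t10.Δ0 b=1 e=0 j=0 clk=0 h=1
t10.Δ1 b=1 e=0 j=0 clk=1 h=1
t10.Δ2 b=1 e=0 j=1 clk=1 h=1
t10.Δ3 b=0 e=0 j=1 clk=1 h=1
t11.Δ0 b=0 e=0 j=1 clk=1 h=1
t11.Δ1 b=0 e=0 j=1 clk=0 h=1
t12.Δ0 b=0 e=0 j=1 clk=0 h=1
t12.Δ1 b=0 e=0 j=1 clk=1 h=1
t12.Δ2 b=0 e=0 j=0 clk=1 h=1
t12.Δ3 b=1 e=0 j=0 clk=1 h=1
t13.Δ0 b=1 e=0 j=0 clk=1 h=1
t13.Δ1 b=1 e=0 j=0 clk=0 h=1
t14.Δ0 b=1 e=0 j=0 clk=0 h=1
t14.Δ1 b=1 e=0 j=0 clk=1 h=1
t14.Δ2 b=1 e=0 j=1 clk=1 h=1
t14.Δ3 b=0 e=0 j=1 clk=1 h=1
t15.Δ0 b=0 e=0 j=1 clk=1 h=1
t15.Δ1 b=0 e=0 j=1 clk=0 h=1
t16.Δ0 b=0 e=0 j=1 clk=0 h=1
t16.Δ1 b=0 e=0 j=1 clk=1 h=1
t16.Δ2 b=0 e=0 j=0 clk=1 h=1
t16.Δ3 b=1 e=0 j=0 clk=1 h=1
t17.Δ0 b=1 e=0 j=0 clk=1 h=1
t17.Δ1 b=1 e=0 j=0 clk=0 h=1
t18.Δ0 b=1 e=0 j=0 clk=0 h=1
t18.Δ1 b=1 e=0 j=0 clk=1 h=1
t18.Δ2 b=1 e=0 j=1 clk=1 h=1
t18.Δ3 b=0 e=0 j=1 clk=1 h=1
t19.Δ0 b=0 e=0 j=1 clk=1 h=1
t19.Δ1 b=0 e=0 j=1 clk=0 h=1

1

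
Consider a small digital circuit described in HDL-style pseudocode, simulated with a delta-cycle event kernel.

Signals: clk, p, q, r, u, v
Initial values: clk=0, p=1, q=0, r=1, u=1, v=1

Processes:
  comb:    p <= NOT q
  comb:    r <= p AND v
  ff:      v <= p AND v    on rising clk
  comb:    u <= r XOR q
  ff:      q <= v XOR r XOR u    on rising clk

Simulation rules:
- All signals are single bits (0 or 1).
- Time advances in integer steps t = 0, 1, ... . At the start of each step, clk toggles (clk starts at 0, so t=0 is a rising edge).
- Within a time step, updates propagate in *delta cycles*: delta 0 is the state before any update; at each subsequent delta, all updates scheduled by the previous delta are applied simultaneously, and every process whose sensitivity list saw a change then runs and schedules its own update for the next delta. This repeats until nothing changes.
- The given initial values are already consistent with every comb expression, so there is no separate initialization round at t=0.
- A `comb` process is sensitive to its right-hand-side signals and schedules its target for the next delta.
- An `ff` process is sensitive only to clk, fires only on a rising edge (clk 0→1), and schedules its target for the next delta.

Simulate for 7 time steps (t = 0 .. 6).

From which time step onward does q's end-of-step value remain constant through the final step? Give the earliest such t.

[bits: u,p,v,q,r,clk]
t=0: Δ0=111010 Δ1=111011 Δ2=111111 Δ3=001111 Δ4=001101 Δ5=101101 | 5Δ
t=1: Δ0=101101 Δ1=101100 | 1Δ
t=2: Δ0=101100 Δ1=101101 Δ2=100001 Δ3=010001 | 3Δ
t=3: Δ0=010001 Δ1=010000 | 1Δ
t=4: Δ0=010000 Δ1=010001 | 1Δ
t=5: Δ0=010001 Δ1=010000 | 1Δ
t=6: Δ0=010000 Δ1=010001 | 1Δ

2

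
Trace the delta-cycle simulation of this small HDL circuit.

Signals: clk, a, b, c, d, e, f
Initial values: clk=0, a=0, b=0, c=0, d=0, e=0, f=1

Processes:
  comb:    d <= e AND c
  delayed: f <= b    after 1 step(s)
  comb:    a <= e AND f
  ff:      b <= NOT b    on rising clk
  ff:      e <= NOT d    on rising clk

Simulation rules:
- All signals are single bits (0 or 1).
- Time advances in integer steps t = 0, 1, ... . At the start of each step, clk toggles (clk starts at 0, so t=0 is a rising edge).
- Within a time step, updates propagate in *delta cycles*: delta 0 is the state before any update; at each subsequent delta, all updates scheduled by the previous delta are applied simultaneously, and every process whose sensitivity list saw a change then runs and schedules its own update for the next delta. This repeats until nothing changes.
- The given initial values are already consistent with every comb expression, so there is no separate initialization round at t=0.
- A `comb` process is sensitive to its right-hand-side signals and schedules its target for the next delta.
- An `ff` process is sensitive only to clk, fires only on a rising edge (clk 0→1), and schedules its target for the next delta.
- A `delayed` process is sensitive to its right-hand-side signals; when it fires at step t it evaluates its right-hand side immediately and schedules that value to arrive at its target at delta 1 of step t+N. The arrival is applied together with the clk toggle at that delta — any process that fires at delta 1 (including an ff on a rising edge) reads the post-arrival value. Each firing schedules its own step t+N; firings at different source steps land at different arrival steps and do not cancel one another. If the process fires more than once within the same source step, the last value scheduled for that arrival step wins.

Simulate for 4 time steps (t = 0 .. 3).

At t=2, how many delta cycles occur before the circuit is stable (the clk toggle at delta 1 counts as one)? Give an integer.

2

t0.Δ0 b=0 d=0 clk=0 a=0 f=1 e=0 c=0
t0.Δ1 b=0 d=0 clk=1 a=0 f=1 e=0 c=0
t0.Δ2 b=1 d=0 clk=1 a=0 f=1 e=1 c=0
t0.Δ3 b=1 d=0 clk=1 a=1 f=1 e=1 c=0
t1.Δ0 b=1 d=0 clk=1 a=1 f=1 e=1 c=0
t1.Δ1 b=1 d=0 clk=0 a=1 f=1 e=1 c=0
t2.Δ0 b=1 d=0 clk=0 a=1 f=1 e=1 c=0
t2.Δ1 b=1 d=0 clk=1 a=1 f=1 e=1 c=0
t2.Δ2 b=0 d=0 clk=1 a=1 f=1 e=1 c=0
t3.Δ0 b=0 d=0 clk=1 a=1 f=1 e=1 c=0
t3.Δ1 b=0 d=0 clk=0 a=1 f=0 e=1 c=0
t3.Δ2 b=0 d=0 clk=0 a=0 f=0 e=1 c=0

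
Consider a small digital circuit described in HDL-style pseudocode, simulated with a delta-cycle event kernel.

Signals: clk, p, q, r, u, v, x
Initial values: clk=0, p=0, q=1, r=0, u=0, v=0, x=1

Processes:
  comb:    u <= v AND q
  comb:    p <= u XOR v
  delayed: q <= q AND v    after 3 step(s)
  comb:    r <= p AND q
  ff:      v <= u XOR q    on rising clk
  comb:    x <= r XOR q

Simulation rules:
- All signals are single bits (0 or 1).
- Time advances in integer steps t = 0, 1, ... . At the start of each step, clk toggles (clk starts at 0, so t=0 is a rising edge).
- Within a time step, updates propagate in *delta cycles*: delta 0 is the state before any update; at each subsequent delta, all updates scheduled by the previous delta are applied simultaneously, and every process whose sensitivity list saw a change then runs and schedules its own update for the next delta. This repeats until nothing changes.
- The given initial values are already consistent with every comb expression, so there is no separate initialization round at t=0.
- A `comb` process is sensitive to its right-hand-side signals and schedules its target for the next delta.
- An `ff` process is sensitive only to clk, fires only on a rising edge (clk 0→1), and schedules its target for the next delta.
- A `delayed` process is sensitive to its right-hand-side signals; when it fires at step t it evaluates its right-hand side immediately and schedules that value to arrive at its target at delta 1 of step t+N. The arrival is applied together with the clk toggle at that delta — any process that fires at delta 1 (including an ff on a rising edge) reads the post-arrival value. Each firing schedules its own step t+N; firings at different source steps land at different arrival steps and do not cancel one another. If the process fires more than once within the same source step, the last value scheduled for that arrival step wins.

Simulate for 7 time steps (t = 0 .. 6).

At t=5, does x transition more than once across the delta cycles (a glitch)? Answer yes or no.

t=0 Δ0: r=0 u=0 q=1 x=1 clk=0 v=0 p=0
  Δ1: clk:0→1
  Δ2: v:0→1
  Δ3: u:0→1, p:0→1
  Δ4: r:0→1, p:1→0
  Δ5: r:1→0, x:1→0
  Δ6: x:0→1
  (6Δ to stable)
t=1 Δ0: r=0 u=1 q=1 x=1 clk=1 v=1 p=0
  Δ1: clk:1→0
  (1Δ to stable)
t=2 Δ0: r=0 u=1 q=1 x=1 clk=0 v=1 p=0
  Δ1: clk:0→1
  Δ2: v:1→0
  Δ3: u:1→0, p:0→1
  Δ4: r:0→1, p:1→0
  Δ5: r:1→0, x:1→0
  Δ6: x:0→1
  (6Δ to stable)
t=3 Δ0: r=0 u=0 q=1 x=1 clk=1 v=0 p=0
  Δ1: clk:1→0
  (1Δ to stable)
t=4 Δ0: r=0 u=0 q=1 x=1 clk=0 v=0 p=0
  Δ1: clk:0→1
  Δ2: v:0→1
  Δ3: u:0→1, p:0→1
  Δ4: r:0→1, p:1→0
  Δ5: r:1→0, x:1→0
  Δ6: x:0→1
  (6Δ to stable)
t=5 Δ0: r=0 u=1 q=1 x=1 clk=1 v=1 p=0
  Δ1: q:1→0, clk:1→0
  Δ2: u:1→0, x:1→0
  Δ3: p:0→1
  (3Δ to stable)
t=6 Δ0: r=0 u=0 q=0 x=0 clk=0 v=1 p=1
  Δ1: clk:0→1
  Δ2: v:1→0
  Δ3: p:1→0
  (3Δ to stable)

no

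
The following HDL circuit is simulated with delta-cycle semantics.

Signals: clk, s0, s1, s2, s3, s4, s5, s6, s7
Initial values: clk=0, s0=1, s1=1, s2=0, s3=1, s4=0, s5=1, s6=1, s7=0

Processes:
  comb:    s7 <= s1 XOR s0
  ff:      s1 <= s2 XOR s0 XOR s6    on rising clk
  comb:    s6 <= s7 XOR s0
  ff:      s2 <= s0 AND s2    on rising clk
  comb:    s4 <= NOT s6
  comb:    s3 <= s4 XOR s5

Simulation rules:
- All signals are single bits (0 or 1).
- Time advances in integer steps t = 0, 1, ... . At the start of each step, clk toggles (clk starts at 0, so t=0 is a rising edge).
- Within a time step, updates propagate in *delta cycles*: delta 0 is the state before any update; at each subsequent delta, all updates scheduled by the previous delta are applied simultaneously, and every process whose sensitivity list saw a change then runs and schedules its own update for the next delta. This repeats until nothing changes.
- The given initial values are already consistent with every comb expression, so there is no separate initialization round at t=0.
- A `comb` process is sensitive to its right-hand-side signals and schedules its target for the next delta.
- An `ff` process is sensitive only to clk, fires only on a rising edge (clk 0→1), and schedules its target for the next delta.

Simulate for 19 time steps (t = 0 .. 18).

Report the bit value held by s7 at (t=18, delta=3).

0

t=0 Δ0: s1=1 s2=0 s6=1 s0=1 s5=1 s3=1 clk=0 s7=0 s4=0
  Δ1: clk:0→1
  Δ2: s1:1→0
  Δ3: s7:0→1
  Δ4: s6:1→0
  Δ5: s4:0→1
  Δ6: s3:1→0
  (6Δ to stable)
t=1 Δ0: s1=0 s2=0 s6=0 s0=1 s5=1 s3=0 clk=1 s7=1 s4=1
  Δ1: clk:1→0
  (1Δ to stable)
t=2 Δ0: s1=0 s2=0 s6=0 s0=1 s5=1 s3=0 clk=0 s7=1 s4=1
  Δ1: clk:0→1
  Δ2: s1:0→1
  Δ3: s7:1→0
  Δ4: s6:0→1
  Δ5: s4:1→0
  Δ6: s3:0→1
  (6Δ to stable)
t=3 Δ0: s1=1 s2=0 s6=1 s0=1 s5=1 s3=1 clk=1 s7=0 s4=0
  Δ1: clk:1→0
  (1Δ to stable)
t=4 Δ0: s1=1 s2=0 s6=1 s0=1 s5=1 s3=1 clk=0 s7=0 s4=0
  Δ1: clk:0→1
  Δ2: s1:1→0
  Δ3: s7:0→1
  Δ4: s6:1→0
  Δ5: s4:0→1
  Δ6: s3:1→0
  (6Δ to stable)
t=5 Δ0: s1=0 s2=0 s6=0 s0=1 s5=1 s3=0 clk=1 s7=1 s4=1
  Δ1: clk:1→0
  (1Δ to stable)
t=6 Δ0: s1=0 s2=0 s6=0 s0=1 s5=1 s3=0 clk=0 s7=1 s4=1
  Δ1: clk:0→1
  Δ2: s1:0→1
  Δ3: s7:1→0
  Δ4: s6:0→1
  Δ5: s4:1→0
  Δ6: s3:0→1
  (6Δ to stable)
t=7 Δ0: s1=1 s2=0 s6=1 s0=1 s5=1 s3=1 clk=1 s7=0 s4=0
  Δ1: clk:1→0
  (1Δ to stable)
t=8 Δ0: s1=1 s2=0 s6=1 s0=1 s5=1 s3=1 clk=0 s7=0 s4=0
  Δ1: clk:0→1
  Δ2: s1:1→0
  Δ3: s7:0→1
  Δ4: s6:1→0
  Δ5: s4:0→1
  Δ6: s3:1→0
  (6Δ to stable)
t=9 Δ0: s1=0 s2=0 s6=0 s0=1 s5=1 s3=0 clk=1 s7=1 s4=1
  Δ1: clk:1→0
  (1Δ to stable)
t=10 Δ0: s1=0 s2=0 s6=0 s0=1 s5=1 s3=0 clk=0 s7=1 s4=1
  Δ1: clk:0→1
  Δ2: s1:0→1
  Δ3: s7:1→0
  Δ4: s6:0→1
  Δ5: s4:1→0
  Δ6: s3:0→1
  (6Δ to stable)
t=11 Δ0: s1=1 s2=0 s6=1 s0=1 s5=1 s3=1 clk=1 s7=0 s4=0
  Δ1: clk:1→0
  (1Δ to stable)
t=12 Δ0: s1=1 s2=0 s6=1 s0=1 s5=1 s3=1 clk=0 s7=0 s4=0
  Δ1: clk:0→1
  Δ2: s1:1→0
  Δ3: s7:0→1
  Δ4: s6:1→0
  Δ5: s4:0→1
  Δ6: s3:1→0
  (6Δ to stable)
t=13 Δ0: s1=0 s2=0 s6=0 s0=1 s5=1 s3=0 clk=1 s7=1 s4=1
  Δ1: clk:1→0
  (1Δ to stable)
t=14 Δ0: s1=0 s2=0 s6=0 s0=1 s5=1 s3=0 clk=0 s7=1 s4=1
  Δ1: clk:0→1
  Δ2: s1:0→1
  Δ3: s7:1→0
  Δ4: s6:0→1
  Δ5: s4:1→0
  Δ6: s3:0→1
  (6Δ to stable)
t=15 Δ0: s1=1 s2=0 s6=1 s0=1 s5=1 s3=1 clk=1 s7=0 s4=0
  Δ1: clk:1→0
  (1Δ to stable)
t=16 Δ0: s1=1 s2=0 s6=1 s0=1 s5=1 s3=1 clk=0 s7=0 s4=0
  Δ1: clk:0→1
  Δ2: s1:1→0
  Δ3: s7:0→1
  Δ4: s6:1→0
  Δ5: s4:0→1
  Δ6: s3:1→0
  (6Δ to stable)
t=17 Δ0: s1=0 s2=0 s6=0 s0=1 s5=1 s3=0 clk=1 s7=1 s4=1
  Δ1: clk:1→0
  (1Δ to stable)
t=18 Δ0: s1=0 s2=0 s6=0 s0=1 s5=1 s3=0 clk=0 s7=1 s4=1
  Δ1: clk:0→1
  Δ2: s1:0→1
  Δ3: s7:1→0
  Δ4: s6:0→1
  Δ5: s4:1→0
  Δ6: s3:0→1
  (6Δ to stable)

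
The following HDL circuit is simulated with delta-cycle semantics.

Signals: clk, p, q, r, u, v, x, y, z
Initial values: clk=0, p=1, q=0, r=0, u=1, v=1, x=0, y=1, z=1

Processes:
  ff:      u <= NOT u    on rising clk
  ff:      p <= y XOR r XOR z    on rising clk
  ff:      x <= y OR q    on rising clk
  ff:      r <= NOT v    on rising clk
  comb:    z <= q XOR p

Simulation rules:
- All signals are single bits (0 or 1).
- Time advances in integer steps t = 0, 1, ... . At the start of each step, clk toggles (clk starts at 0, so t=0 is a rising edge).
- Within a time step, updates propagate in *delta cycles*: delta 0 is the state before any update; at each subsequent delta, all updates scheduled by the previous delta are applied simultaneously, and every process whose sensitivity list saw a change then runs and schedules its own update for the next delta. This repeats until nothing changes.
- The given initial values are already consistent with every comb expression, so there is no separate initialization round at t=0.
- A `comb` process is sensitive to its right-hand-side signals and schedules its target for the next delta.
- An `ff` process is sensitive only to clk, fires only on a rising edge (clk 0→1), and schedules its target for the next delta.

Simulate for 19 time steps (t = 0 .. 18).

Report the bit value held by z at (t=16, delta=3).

t0.Δ0 clk=0 q=0 p=1 v=1 u=1 x=0 r=0 z=1 y=1
t0.Δ1 clk=1 q=0 p=1 v=1 u=1 x=0 r=0 z=1 y=1
t0.Δ2 clk=1 q=0 p=0 v=1 u=0 x=1 r=0 z=1 y=1
t0.Δ3 clk=1 q=0 p=0 v=1 u=0 x=1 r=0 z=0 y=1
t1.Δ0 clk=1 q=0 p=0 v=1 u=0 x=1 r=0 z=0 y=1
t1.Δ1 clk=0 q=0 p=0 v=1 u=0 x=1 r=0 z=0 y=1
t2.Δ0 clk=0 q=0 p=0 v=1 u=0 x=1 r=0 z=0 y=1
t2.Δ1 clk=1 q=0 p=0 v=1 u=0 x=1 r=0 z=0 y=1
t2.Δ2 clk=1 q=0 p=1 v=1 u=1 x=1 r=0 z=0 y=1
t2.Δ3 clk=1 q=0 p=1 v=1 u=1 x=1 r=0 z=1 y=1
t3.Δ0 clk=1 q=0 p=1 v=1 u=1 x=1 r=0 z=1 y=1
t3.Δ1 clk=0 q=0 p=1 v=1 u=1 x=1 r=0 z=1 y=1
t4.Δ0 clk=0 q=0 p=1 v=1 u=1 x=1 r=0 z=1 y=1
t4.Δ1 clk=1 q=0 p=1 v=1 u=1 x=1 r=0 z=1 y=1
t4.Δ2 clk=1 q=0 p=0 v=1 u=0 x=1 r=0 z=1 y=1
t4.Δ3 clk=1 q=0 p=0 v=1 u=0 x=1 r=0 z=0 y=1
t5.Δ0 clk=1 q=0 p=0 v=1 u=0 x=1 r=0 z=0 y=1
t5.Δ1 clk=0 q=0 p=0 v=1 u=0 x=1 r=0 z=0 y=1
t6.Δ0 clk=0 q=0 p=0 v=1 u=0 x=1 r=0 z=0 y=1
t6.Δ1 clk=1 q=0 p=0 v=1 u=0 x=1 r=0 z=0 y=1
t6.Δ2 clk=1 q=0 p=1 v=1 u=1 x=1 r=0 z=0 y=1
t6.Δ3 clk=1 q=0 p=1 v=1 u=1 x=1 r=0 z=1 y=1
t7.Δ0 clk=1 q=0 p=1 v=1 u=1 x=1 r=0 z=1 y=1
t7.Δ1 clk=0 q=0 p=1 v=1 u=1 x=1 r=0 z=1 y=1
t8.Δ0 clk=0 q=0 p=1 v=1 u=1 x=1 r=0 z=1 y=1
t8.Δ1 clk=1 q=0 p=1 v=1 u=1 x=1 r=0 z=1 y=1
t8.Δ2 clk=1 q=0 p=0 v=1 u=0 x=1 r=0 z=1 y=1
t8.Δ3 clk=1 q=0 p=0 v=1 u=0 x=1 r=0 z=0 y=1
t9.Δ0 clk=1 q=0 p=0 v=1 u=0 x=1 r=0 z=0 y=1
t9.Δ1 clk=0 q=0 p=0 v=1 u=0 x=1 r=0 z=0 y=1
t10.Δ0 clk=0 q=0 p=0 v=1 u=0 x=1 r=0 z=0 y=1
t10.Δ1 clk=1 q=0 p=0 v=1 u=0 x=1 r=0 z=0 y=1
t10.Δ2 clk=1 q=0 p=1 v=1 u=1 x=1 r=0 z=0 y=1
t10.Δ3 clk=1 q=0 p=1 v=1 u=1 x=1 r=0 z=1 y=1
t11.Δ0 clk=1 q=0 p=1 v=1 u=1 x=1 r=0 z=1 y=1
t11.Δ1 clk=0 q=0 p=1 v=1 u=1 x=1 r=0 z=1 y=1
t12.Δ0 clk=0 q=0 p=1 v=1 u=1 x=1 r=0 z=1 y=1
t12.Δ1 clk=1 q=0 p=1 v=1 u=1 x=1 r=0 z=1 y=1
t12.Δ2 clk=1 q=0 p=0 v=1 u=0 x=1 r=0 z=1 y=1
t12.Δ3 clk=1 q=0 p=0 v=1 u=0 x=1 r=0 z=0 y=1
t13.Δ0 clk=1 q=0 p=0 v=1 u=0 x=1 r=0 z=0 y=1
t13.Δ1 clk=0 q=0 p=0 v=1 u=0 x=1 r=0 z=0 y=1
t14.Δ0 clk=0 q=0 p=0 v=1 u=0 x=1 r=0 z=0 y=1
t14.Δ1 clk=1 q=0 p=0 v=1 u=0 x=1 r=0 z=0 y=1
t14.Δ2 clk=1 q=0 p=1 v=1 u=1 x=1 r=0 z=0 y=1
t14.Δ3 clk=1 q=0 p=1 v=1 u=1 x=1 r=0 z=1 y=1
t15.Δ0 clk=1 q=0 p=1 v=1 u=1 x=1 r=0 z=1 y=1
t15.Δ1 clk=0 q=0 p=1 v=1 u=1 x=1 r=0 z=1 y=1
t16.Δ0 clk=0 q=0 p=1 v=1 u=1 x=1 r=0 z=1 y=1
t16.Δ1 clk=1 q=0 p=1 v=1 u=1 x=1 r=0 z=1 y=1
t16.Δ2 clk=1 q=0 p=0 v=1 u=0 x=1 r=0 z=1 y=1
t16.Δ3 clk=1 q=0 p=0 v=1 u=0 x=1 r=0 z=0 y=1
t17.Δ0 clk=1 q=0 p=0 v=1 u=0 x=1 r=0 z=0 y=1
t17.Δ1 clk=0 q=0 p=0 v=1 u=0 x=1 r=0 z=0 y=1
t18.Δ0 clk=0 q=0 p=0 v=1 u=0 x=1 r=0 z=0 y=1
t18.Δ1 clk=1 q=0 p=0 v=1 u=0 x=1 r=0 z=0 y=1
t18.Δ2 clk=1 q=0 p=1 v=1 u=1 x=1 r=0 z=0 y=1
t18.Δ3 clk=1 q=0 p=1 v=1 u=1 x=1 r=0 z=1 y=1

0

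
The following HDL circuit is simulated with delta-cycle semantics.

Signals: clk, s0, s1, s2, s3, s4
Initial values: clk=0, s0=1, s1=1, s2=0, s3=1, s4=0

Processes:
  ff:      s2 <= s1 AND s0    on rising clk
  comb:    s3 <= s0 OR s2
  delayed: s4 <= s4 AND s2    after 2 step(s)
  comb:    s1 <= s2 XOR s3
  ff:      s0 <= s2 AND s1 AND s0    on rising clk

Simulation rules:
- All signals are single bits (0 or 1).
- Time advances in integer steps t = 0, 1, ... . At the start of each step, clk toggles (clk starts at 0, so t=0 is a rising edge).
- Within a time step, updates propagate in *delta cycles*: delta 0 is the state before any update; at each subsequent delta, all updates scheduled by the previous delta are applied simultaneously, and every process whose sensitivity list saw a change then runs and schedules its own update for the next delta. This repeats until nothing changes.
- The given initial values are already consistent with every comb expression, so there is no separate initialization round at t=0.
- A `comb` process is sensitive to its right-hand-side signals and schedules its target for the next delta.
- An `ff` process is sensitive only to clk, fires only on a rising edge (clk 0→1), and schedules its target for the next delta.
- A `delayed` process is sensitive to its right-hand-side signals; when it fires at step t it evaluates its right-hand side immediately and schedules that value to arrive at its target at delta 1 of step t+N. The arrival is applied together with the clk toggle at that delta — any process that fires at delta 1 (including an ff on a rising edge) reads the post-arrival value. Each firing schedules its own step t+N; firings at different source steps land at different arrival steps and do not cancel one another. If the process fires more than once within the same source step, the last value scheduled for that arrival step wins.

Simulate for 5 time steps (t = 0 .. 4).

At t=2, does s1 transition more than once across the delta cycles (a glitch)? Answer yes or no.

yes

t0.Δ0 s4=0 s0=1 s3=1 s1=1 clk=0 s2=0
t0.Δ1 s4=0 s0=1 s3=1 s1=1 clk=1 s2=0
t0.Δ2 s4=0 s0=0 s3=1 s1=1 clk=1 s2=1
t0.Δ3 s4=0 s0=0 s3=1 s1=0 clk=1 s2=1
t1.Δ0 s4=0 s0=0 s3=1 s1=0 clk=1 s2=1
t1.Δ1 s4=0 s0=0 s3=1 s1=0 clk=0 s2=1
t2.Δ0 s4=0 s0=0 s3=1 s1=0 clk=0 s2=1
t2.Δ1 s4=0 s0=0 s3=1 s1=0 clk=1 s2=1
t2.Δ2 s4=0 s0=0 s3=1 s1=0 clk=1 s2=0
t2.Δ3 s4=0 s0=0 s3=0 s1=1 clk=1 s2=0
t2.Δ4 s4=0 s0=0 s3=0 s1=0 clk=1 s2=0
t3.Δ0 s4=0 s0=0 s3=0 s1=0 clk=1 s2=0
t3.Δ1 s4=0 s0=0 s3=0 s1=0 clk=0 s2=0
t4.Δ0 s4=0 s0=0 s3=0 s1=0 clk=0 s2=0
t4.Δ1 s4=0 s0=0 s3=0 s1=0 clk=1 s2=0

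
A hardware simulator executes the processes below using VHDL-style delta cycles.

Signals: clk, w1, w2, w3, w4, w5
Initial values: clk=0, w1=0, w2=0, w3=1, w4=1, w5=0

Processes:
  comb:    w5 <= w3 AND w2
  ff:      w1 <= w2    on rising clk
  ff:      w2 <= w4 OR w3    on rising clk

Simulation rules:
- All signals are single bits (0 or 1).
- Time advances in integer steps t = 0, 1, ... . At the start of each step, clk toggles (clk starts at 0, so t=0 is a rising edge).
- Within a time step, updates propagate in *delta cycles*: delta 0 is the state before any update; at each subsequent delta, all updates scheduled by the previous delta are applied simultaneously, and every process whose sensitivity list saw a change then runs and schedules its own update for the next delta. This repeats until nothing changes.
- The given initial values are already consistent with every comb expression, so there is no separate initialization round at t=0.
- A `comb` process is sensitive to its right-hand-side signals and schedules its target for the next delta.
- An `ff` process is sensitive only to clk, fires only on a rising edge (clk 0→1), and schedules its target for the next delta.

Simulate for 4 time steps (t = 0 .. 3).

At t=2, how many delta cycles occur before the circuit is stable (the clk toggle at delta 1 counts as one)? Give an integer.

[bits: w1,w5,w2,w3,clk,w4]
t=0: Δ0=000101 Δ1=000111 Δ2=001111 Δ3=011111 | 3Δ
t=1: Δ0=011111 Δ1=011101 | 1Δ
t=2: Δ0=011101 Δ1=011111 Δ2=111111 | 2Δ
t=3: Δ0=111111 Δ1=111101 | 1Δ

2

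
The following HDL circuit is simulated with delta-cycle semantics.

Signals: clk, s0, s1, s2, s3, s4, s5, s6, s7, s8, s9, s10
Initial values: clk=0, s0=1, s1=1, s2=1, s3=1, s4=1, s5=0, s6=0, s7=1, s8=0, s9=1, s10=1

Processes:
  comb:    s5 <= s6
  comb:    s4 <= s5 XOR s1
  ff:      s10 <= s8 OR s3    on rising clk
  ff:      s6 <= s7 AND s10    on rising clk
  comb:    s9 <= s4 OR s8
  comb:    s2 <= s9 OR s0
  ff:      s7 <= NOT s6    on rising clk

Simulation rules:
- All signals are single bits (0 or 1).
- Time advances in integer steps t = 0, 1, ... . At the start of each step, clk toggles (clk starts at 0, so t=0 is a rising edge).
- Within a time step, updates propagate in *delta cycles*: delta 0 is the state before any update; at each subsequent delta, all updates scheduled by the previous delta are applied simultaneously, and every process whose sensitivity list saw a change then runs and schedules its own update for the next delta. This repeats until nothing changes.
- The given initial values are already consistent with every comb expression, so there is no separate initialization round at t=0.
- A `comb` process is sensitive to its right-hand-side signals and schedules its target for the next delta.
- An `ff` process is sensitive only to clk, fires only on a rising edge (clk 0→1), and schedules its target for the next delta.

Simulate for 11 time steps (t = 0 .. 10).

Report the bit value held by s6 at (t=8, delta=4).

[bits: clk,s2,s5,s8,s6,s9,s1,s4,s3,s7,s10,s0]
t=0: Δ0=010001111111 Δ1=110001111111 Δ2=110011111111 Δ3=111011111111 Δ4=111011101111 Δ5=111010101111 | 5Δ
t=1: Δ0=111010101111 Δ1=011010101111 | 1Δ
t=2: Δ0=011010101111 Δ1=111010101111 Δ2=111010101011 | 2Δ
t=3: Δ0=111010101011 Δ1=011010101011 | 1Δ
t=4: Δ0=011010101011 Δ1=111010101011 Δ2=111000101011 Δ3=110000101011 Δ4=110000111011 Δ5=110001111011 | 5Δ
t=5: Δ0=110001111011 Δ1=010001111011 | 1Δ
t=6: Δ0=010001111011 Δ1=110001111011 Δ2=110001111111 | 2Δ
t=7: Δ0=110001111111 Δ1=010001111111 | 1Δ
t=8: Δ0=010001111111 Δ1=110001111111 Δ2=110011111111 Δ3=111011111111 Δ4=111011101111 Δ5=111010101111 | 5Δ
t=9: Δ0=111010101111 Δ1=011010101111 | 1Δ
t=10: Δ0=011010101111 Δ1=111010101111 Δ2=111010101011 | 2Δ

1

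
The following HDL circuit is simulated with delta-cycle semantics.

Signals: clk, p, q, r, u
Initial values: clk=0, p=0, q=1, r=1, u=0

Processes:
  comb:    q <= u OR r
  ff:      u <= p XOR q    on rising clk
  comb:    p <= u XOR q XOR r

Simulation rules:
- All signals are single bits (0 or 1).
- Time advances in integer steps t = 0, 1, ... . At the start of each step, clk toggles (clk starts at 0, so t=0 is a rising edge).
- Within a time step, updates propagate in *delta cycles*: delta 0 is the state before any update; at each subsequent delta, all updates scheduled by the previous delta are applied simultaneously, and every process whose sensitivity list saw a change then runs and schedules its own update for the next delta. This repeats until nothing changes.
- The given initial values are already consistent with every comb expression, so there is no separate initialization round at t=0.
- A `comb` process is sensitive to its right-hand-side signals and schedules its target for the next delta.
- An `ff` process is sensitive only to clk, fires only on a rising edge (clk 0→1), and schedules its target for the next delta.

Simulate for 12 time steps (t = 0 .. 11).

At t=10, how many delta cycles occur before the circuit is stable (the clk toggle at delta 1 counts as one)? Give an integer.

3

t=0 Δ0: clk=0 p=0 u=0 r=1 q=1
  Δ1: clk:0→1
  Δ2: u:0→1
  Δ3: p:0→1
  (3Δ to stable)
t=1 Δ0: clk=1 p=1 u=1 r=1 q=1
  Δ1: clk:1→0
  (1Δ to stable)
t=2 Δ0: clk=0 p=1 u=1 r=1 q=1
  Δ1: clk:0→1
  Δ2: u:1→0
  Δ3: p:1→0
  (3Δ to stable)
t=3 Δ0: clk=1 p=0 u=0 r=1 q=1
  Δ1: clk:1→0
  (1Δ to stable)
t=4 Δ0: clk=0 p=0 u=0 r=1 q=1
  Δ1: clk:0→1
  Δ2: u:0→1
  Δ3: p:0→1
  (3Δ to stable)
t=5 Δ0: clk=1 p=1 u=1 r=1 q=1
  Δ1: clk:1→0
  (1Δ to stable)
t=6 Δ0: clk=0 p=1 u=1 r=1 q=1
  Δ1: clk:0→1
  Δ2: u:1→0
  Δ3: p:1→0
  (3Δ to stable)
t=7 Δ0: clk=1 p=0 u=0 r=1 q=1
  Δ1: clk:1→0
  (1Δ to stable)
t=8 Δ0: clk=0 p=0 u=0 r=1 q=1
  Δ1: clk:0→1
  Δ2: u:0→1
  Δ3: p:0→1
  (3Δ to stable)
t=9 Δ0: clk=1 p=1 u=1 r=1 q=1
  Δ1: clk:1→0
  (1Δ to stable)
t=10 Δ0: clk=0 p=1 u=1 r=1 q=1
  Δ1: clk:0→1
  Δ2: u:1→0
  Δ3: p:1→0
  (3Δ to stable)
t=11 Δ0: clk=1 p=0 u=0 r=1 q=1
  Δ1: clk:1→0
  (1Δ to stable)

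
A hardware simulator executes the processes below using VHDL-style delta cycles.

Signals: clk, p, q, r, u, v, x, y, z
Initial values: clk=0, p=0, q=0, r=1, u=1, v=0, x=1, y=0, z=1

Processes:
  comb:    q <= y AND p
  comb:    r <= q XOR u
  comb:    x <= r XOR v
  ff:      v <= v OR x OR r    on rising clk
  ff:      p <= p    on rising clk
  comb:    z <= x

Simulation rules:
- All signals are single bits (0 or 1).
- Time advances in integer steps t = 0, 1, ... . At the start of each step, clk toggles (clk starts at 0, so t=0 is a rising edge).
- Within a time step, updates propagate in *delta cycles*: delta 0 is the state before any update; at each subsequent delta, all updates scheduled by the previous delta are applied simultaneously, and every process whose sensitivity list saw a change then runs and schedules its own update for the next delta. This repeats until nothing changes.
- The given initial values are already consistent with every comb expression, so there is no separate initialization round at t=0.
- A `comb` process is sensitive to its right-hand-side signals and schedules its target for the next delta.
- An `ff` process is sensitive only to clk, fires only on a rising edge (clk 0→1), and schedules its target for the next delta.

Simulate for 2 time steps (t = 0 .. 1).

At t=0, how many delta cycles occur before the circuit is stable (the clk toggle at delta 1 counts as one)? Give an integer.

4

[bits: r,y,clk,p,u,x,z,v,q]
t=0: Δ0=100011100 Δ1=101011100 Δ2=101011110 Δ3=101010110 Δ4=101010010 | 4Δ
t=1: Δ0=101010010 Δ1=100010010 | 1Δ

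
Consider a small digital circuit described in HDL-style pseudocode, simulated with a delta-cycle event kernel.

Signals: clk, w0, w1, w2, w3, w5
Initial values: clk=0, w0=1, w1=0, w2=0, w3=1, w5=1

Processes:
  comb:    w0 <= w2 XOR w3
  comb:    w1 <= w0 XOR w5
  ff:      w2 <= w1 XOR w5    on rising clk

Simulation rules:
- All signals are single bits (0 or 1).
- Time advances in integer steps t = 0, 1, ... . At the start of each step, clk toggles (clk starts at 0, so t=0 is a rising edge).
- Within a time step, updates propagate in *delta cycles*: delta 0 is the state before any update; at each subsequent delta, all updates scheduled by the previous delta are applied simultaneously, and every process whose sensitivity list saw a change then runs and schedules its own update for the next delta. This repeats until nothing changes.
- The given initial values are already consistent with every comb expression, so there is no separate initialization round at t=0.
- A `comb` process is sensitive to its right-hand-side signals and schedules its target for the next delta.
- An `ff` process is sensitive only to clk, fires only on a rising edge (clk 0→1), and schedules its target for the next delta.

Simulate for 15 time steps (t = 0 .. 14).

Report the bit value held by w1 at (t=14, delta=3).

[bits: w5,clk,w2,w1,w3,w0]
t=0: Δ0=100011 Δ1=110011 Δ2=111011 Δ3=111010 Δ4=111110 | 4Δ
t=1: Δ0=111110 Δ1=101110 | 1Δ
t=2: Δ0=101110 Δ1=111110 Δ2=110110 Δ3=110111 Δ4=110011 | 4Δ
t=3: Δ0=110011 Δ1=100011 | 1Δ
t=4: Δ0=100011 Δ1=110011 Δ2=111011 Δ3=111010 Δ4=111110 | 4Δ
t=5: Δ0=111110 Δ1=101110 | 1Δ
t=6: Δ0=101110 Δ1=111110 Δ2=110110 Δ3=110111 Δ4=110011 | 4Δ
t=7: Δ0=110011 Δ1=100011 | 1Δ
t=8: Δ0=100011 Δ1=110011 Δ2=111011 Δ3=111010 Δ4=111110 | 4Δ
t=9: Δ0=111110 Δ1=101110 | 1Δ
t=10: Δ0=101110 Δ1=111110 Δ2=110110 Δ3=110111 Δ4=110011 | 4Δ
t=11: Δ0=110011 Δ1=100011 | 1Δ
t=12: Δ0=100011 Δ1=110011 Δ2=111011 Δ3=111010 Δ4=111110 | 4Δ
t=13: Δ0=111110 Δ1=101110 | 1Δ
t=14: Δ0=101110 Δ1=111110 Δ2=110110 Δ3=110111 Δ4=110011 | 4Δ

1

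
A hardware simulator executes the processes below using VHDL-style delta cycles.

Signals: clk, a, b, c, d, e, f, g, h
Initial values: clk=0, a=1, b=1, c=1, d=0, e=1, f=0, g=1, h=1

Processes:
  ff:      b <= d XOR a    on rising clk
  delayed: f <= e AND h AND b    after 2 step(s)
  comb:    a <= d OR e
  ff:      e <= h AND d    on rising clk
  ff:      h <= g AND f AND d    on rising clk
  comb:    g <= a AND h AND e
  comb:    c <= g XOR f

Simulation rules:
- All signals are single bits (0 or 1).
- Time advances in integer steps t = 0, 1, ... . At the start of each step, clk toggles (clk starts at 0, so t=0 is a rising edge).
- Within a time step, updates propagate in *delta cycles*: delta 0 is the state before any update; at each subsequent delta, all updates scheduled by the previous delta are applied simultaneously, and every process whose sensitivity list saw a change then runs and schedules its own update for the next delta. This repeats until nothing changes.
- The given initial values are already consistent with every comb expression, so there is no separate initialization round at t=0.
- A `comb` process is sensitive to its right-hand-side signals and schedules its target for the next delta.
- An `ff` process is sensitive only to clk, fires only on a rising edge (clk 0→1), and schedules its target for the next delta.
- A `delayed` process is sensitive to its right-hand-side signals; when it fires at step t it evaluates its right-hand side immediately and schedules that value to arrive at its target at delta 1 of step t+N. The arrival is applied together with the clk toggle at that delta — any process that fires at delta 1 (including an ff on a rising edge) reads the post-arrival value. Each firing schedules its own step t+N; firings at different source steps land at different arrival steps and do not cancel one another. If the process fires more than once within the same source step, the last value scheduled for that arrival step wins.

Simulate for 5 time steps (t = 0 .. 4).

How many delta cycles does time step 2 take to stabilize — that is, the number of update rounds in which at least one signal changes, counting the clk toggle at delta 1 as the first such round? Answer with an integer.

t0.Δ0 clk=0 g=1 h=1 f=0 b=1 a=1 d=0 c=1 e=1
t0.Δ1 clk=1 g=1 h=1 f=0 b=1 a=1 d=0 c=1 e=1
t0.Δ2 clk=1 g=1 h=0 f=0 b=1 a=1 d=0 c=1 e=0
t0.Δ3 clk=1 g=0 h=0 f=0 b=1 a=0 d=0 c=1 e=0
t0.Δ4 clk=1 g=0 h=0 f=0 b=1 a=0 d=0 c=0 e=0
t1.Δ0 clk=1 g=0 h=0 f=0 b=1 a=0 d=0 c=0 e=0
t1.Δ1 clk=0 g=0 h=0 f=0 b=1 a=0 d=0 c=0 e=0
t2.Δ0 clk=0 g=0 h=0 f=0 b=1 a=0 d=0 c=0 e=0
t2.Δ1 clk=1 g=0 h=0 f=0 b=1 a=0 d=0 c=0 e=0
t2.Δ2 clk=1 g=0 h=0 f=0 b=0 a=0 d=0 c=0 e=0
t3.Δ0 clk=1 g=0 h=0 f=0 b=0 a=0 d=0 c=0 e=0
t3.Δ1 clk=0 g=0 h=0 f=0 b=0 a=0 d=0 c=0 e=0
t4.Δ0 clk=0 g=0 h=0 f=0 b=0 a=0 d=0 c=0 e=0
t4.Δ1 clk=1 g=0 h=0 f=0 b=0 a=0 d=0 c=0 e=0

2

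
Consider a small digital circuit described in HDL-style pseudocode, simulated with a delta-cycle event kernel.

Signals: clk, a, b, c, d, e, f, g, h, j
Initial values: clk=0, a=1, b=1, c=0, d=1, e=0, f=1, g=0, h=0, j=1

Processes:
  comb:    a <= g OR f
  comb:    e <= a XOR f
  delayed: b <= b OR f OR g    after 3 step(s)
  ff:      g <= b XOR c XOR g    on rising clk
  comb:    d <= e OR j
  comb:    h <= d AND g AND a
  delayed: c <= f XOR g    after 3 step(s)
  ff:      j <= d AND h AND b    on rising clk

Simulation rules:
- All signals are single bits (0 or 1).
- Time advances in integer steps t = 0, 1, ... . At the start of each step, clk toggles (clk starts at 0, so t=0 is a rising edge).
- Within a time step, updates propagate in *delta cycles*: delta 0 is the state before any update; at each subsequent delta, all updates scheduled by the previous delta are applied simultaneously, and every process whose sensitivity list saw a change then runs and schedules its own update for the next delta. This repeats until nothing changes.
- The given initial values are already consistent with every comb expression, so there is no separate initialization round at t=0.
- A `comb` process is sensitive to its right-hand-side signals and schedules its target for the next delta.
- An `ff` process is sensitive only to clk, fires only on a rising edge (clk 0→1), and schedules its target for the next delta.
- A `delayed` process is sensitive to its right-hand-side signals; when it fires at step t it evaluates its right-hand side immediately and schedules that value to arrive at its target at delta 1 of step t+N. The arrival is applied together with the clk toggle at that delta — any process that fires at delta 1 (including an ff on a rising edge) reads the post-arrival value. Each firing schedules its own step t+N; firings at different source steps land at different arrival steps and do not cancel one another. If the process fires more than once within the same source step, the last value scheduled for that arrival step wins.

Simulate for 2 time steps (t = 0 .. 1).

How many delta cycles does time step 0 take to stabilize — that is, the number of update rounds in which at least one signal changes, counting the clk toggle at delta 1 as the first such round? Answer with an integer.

t=0 Δ0: c=0 g=0 d=1 f=1 j=1 e=0 b=1 clk=0 a=1 h=0
  Δ1: clk:0→1
  Δ2: g:0→1, j:1→0
  Δ3: d:1→0, h:0→1
  Δ4: h:1→0
  (4Δ to stable)
t=1 Δ0: c=0 g=1 d=0 f=1 j=0 e=0 b=1 clk=1 a=1 h=0
  Δ1: clk:1→0
  (1Δ to stable)

4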